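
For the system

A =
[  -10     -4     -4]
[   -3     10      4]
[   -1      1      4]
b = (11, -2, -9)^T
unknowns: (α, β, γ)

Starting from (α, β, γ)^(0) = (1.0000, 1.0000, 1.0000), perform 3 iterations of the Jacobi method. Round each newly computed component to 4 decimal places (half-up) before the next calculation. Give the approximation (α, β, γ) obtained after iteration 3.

Iteration 1:
  α = (11 - (-4)·1.0000 - (-4)·1.0000) / (-10) = -1.9000
  β = (-2 - (-3)·1.0000 - (4)·1.0000) / (10) = -0.3000
  γ = (-9 - (-1)·1.0000 - (1)·1.0000) / (4) = -2.2500
Iteration 2:
  α = (11 - (-4)·-0.3000 - (-4)·-2.2500) / (-10) = -0.0800
  β = (-2 - (-3)·-1.9000 - (4)·-2.2500) / (10) = 0.1300
  γ = (-9 - (-1)·-1.9000 - (1)·-0.3000) / (4) = -2.6500
Iteration 3:
  α = (11 - (-4)·0.1300 - (-4)·-2.6500) / (-10) = -0.0920
  β = (-2 - (-3)·-0.0800 - (4)·-2.6500) / (10) = 0.8360
  γ = (-9 - (-1)·-0.0800 - (1)·0.1300) / (4) = -2.3025

(-0.0920, 0.8360, -2.3025)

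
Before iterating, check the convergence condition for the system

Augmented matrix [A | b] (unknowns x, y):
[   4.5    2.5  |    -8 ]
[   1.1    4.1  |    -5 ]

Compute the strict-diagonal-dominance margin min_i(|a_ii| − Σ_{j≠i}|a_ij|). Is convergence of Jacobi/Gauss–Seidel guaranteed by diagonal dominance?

2

row 1: |4.5| − (2.5) = 2
row 2: |4.1| − (1.1) = 3
minimum over rows = 2 → strictly diagonally dominant (convergence guaranteed)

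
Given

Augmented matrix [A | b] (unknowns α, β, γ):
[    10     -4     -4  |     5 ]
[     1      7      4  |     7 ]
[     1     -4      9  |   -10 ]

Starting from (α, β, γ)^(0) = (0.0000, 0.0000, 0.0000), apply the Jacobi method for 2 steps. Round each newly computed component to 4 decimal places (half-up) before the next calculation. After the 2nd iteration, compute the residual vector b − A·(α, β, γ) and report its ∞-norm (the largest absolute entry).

Iteration 1:
  α = (5 - (-4)·0.0000 - (-4)·0.0000) / (10) = 0.5000
  β = (7 - (1)·0.0000 - (4)·0.0000) / (7) = 1.0000
  γ = (-10 - (1)·0.0000 - (-4)·0.0000) / (9) = -1.1111
Iteration 2:
  α = (5 - (-4)·1.0000 - (-4)·-1.1111) / (10) = 0.4556
  β = (7 - (1)·0.5000 - (4)·-1.1111) / (7) = 1.5635
  γ = (-10 - (1)·0.5000 - (-4)·1.0000) / (9) = -0.7222
Residual b − A·x = (3.8092, -1.5113, 2.2982); ∞-norm = 3.8092

3.8092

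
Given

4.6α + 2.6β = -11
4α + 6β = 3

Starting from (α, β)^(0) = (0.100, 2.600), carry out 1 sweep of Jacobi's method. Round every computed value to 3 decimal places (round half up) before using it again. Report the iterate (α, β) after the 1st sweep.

(-3.861, 0.433)

Iteration 1:
  α = (-11 - (2.6)·2.600) / (4.6) = -3.861
  β = (3 - (4)·0.100) / (6) = 0.433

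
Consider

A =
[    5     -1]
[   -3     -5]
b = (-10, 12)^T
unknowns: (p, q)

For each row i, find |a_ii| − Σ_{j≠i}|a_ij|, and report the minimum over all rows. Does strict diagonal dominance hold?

row 1: |5| − (1) = 4
row 2: |-5| − (3) = 2
minimum over rows = 2 → strictly diagonally dominant (convergence guaranteed)

2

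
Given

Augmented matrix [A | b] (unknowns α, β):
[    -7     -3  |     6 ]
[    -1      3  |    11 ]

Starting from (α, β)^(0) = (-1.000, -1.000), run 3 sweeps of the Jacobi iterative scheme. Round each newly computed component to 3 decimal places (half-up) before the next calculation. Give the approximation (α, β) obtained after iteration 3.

(-2.367, 2.905)

Iteration 1:
  α = (6 - (-3)·-1.000) / (-7) = -0.429
  β = (11 - (-1)·-1.000) / (3) = 3.333
Iteration 2:
  α = (6 - (-3)·3.333) / (-7) = -2.286
  β = (11 - (-1)·-0.429) / (3) = 3.524
Iteration 3:
  α = (6 - (-3)·3.524) / (-7) = -2.367
  β = (11 - (-1)·-2.286) / (3) = 2.905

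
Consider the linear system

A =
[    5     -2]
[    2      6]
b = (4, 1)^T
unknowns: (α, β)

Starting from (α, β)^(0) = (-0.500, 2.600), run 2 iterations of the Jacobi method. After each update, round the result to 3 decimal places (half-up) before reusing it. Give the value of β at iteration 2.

Iteration 1:
  α = (4 - (-2)·2.600) / (5) = 1.840
  β = (1 - (2)·-0.500) / (6) = 0.333
Iteration 2:
  α = (4 - (-2)·0.333) / (5) = 0.933
  β = (1 - (2)·1.840) / (6) = -0.447

-0.447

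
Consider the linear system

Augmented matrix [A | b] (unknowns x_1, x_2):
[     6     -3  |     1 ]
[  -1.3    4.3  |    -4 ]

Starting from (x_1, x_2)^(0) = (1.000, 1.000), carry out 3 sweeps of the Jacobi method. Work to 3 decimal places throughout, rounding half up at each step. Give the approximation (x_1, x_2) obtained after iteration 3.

Iteration 1:
  x_1 = (1 - (-3)·1.000) / (6) = 0.667
  x_2 = (-4 - (-1.3)·1.000) / (4.3) = -0.628
Iteration 2:
  x_1 = (1 - (-3)·-0.628) / (6) = -0.147
  x_2 = (-4 - (-1.3)·0.667) / (4.3) = -0.729
Iteration 3:
  x_1 = (1 - (-3)·-0.729) / (6) = -0.198
  x_2 = (-4 - (-1.3)·-0.147) / (4.3) = -0.975

(-0.198, -0.975)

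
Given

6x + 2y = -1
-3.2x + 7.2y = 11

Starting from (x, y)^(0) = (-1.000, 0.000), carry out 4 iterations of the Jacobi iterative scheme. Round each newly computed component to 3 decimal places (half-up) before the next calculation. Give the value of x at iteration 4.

-0.598

Iteration 1:
  x = (-1 - (2)·0.000) / (6) = -0.167
  y = (11 - (-3.2)·-1.000) / (7.2) = 1.083
Iteration 2:
  x = (-1 - (2)·1.083) / (6) = -0.528
  y = (11 - (-3.2)·-0.167) / (7.2) = 1.454
Iteration 3:
  x = (-1 - (2)·1.454) / (6) = -0.651
  y = (11 - (-3.2)·-0.528) / (7.2) = 1.293
Iteration 4:
  x = (-1 - (2)·1.293) / (6) = -0.598
  y = (11 - (-3.2)·-0.651) / (7.2) = 1.238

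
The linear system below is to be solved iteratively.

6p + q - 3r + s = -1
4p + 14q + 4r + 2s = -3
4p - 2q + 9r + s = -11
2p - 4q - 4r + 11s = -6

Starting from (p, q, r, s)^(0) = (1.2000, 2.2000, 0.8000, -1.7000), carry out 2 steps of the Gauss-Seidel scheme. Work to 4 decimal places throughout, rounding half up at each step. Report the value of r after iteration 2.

Iteration 1:
  p = (-1 - (1)·2.2000 - (-3)·0.8000 - (1)·-1.7000) / (6) = 0.1500
  q = (-3 - (4)·0.1500 - (4)·0.8000 - (2)·-1.7000) / (14) = -0.2429
  r = (-11 - (4)·0.1500 - (-2)·-0.2429 - (1)·-1.7000) / (9) = -1.1540
  s = (-6 - (2)·0.1500 - (-4)·-0.2429 - (-4)·-1.1540) / (11) = -1.0807
Iteration 2:
  p = (-1 - (1)·-0.2429 - (-3)·-1.1540 - (1)·-1.0807) / (6) = -0.5231
  q = (-3 - (4)·-0.5231 - (4)·-1.1540 - (2)·-1.0807) / (14) = 0.4193
  r = (-11 - (4)·-0.5231 - (-2)·0.4193 - (1)·-1.0807) / (9) = -0.7765
  s = (-6 - (2)·-0.5231 - (-4)·0.4193 - (-4)·-0.7765) / (11) = -0.5802

-0.7765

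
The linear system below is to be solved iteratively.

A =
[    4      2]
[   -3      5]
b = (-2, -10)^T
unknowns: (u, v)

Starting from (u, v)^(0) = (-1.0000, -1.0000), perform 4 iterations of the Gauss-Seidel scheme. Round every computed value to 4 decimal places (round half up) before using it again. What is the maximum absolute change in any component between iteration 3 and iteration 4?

Iteration 1:
  u = (-2 - (2)·-1.0000) / (4) = 0.0000
  v = (-10 - (-3)·0.0000) / (5) = -2.0000
Iteration 2:
  u = (-2 - (2)·-2.0000) / (4) = 0.5000
  v = (-10 - (-3)·0.5000) / (5) = -1.7000
Iteration 3:
  u = (-2 - (2)·-1.7000) / (4) = 0.3500
  v = (-10 - (-3)·0.3500) / (5) = -1.7900
Iteration 4:
  u = (-2 - (2)·-1.7900) / (4) = 0.3950
  v = (-10 - (-3)·0.3950) / (5) = -1.7630
Change: (0.0450, 0.0270) → max |·| = 0.0450

0.0450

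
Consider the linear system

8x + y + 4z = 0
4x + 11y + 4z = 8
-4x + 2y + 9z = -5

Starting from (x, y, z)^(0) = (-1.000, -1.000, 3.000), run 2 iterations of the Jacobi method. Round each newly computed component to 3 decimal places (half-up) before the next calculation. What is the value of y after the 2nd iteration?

1.510

Iteration 1:
  x = (0 - (1)·-1.000 - (4)·3.000) / (8) = -1.375
  y = (8 - (4)·-1.000 - (4)·3.000) / (11) = 0.000
  z = (-5 - (-4)·-1.000 - (2)·-1.000) / (9) = -0.778
Iteration 2:
  x = (0 - (1)·0.000 - (4)·-0.778) / (8) = 0.389
  y = (8 - (4)·-1.375 - (4)·-0.778) / (11) = 1.510
  z = (-5 - (-4)·-1.375 - (2)·0.000) / (9) = -1.167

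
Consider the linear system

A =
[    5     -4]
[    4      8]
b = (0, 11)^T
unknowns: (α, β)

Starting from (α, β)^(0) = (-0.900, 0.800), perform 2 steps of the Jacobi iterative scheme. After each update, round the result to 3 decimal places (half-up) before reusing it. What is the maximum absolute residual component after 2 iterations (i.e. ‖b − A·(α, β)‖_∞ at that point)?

Iteration 1:
  α = (0 - (-4)·0.800) / (5) = 0.640
  β = (11 - (4)·-0.900) / (8) = 1.825
Iteration 2:
  α = (0 - (-4)·1.825) / (5) = 1.460
  β = (11 - (4)·0.640) / (8) = 1.055
Residual b − A·x = (-3.080, -3.280); ∞-norm = 3.280

3.280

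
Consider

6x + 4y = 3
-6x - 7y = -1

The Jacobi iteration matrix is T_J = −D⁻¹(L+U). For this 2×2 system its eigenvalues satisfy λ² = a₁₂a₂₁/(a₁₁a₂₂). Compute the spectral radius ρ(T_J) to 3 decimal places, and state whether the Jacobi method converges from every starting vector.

a₁₂a₂₁/(a₁₁a₂₂) = (4)·(-6) / ((6)·(-7)) = 0.571429
ρ = √|0.571429| = √0.571429 = 0.756
ρ < 1, so Jacobi converges

0.756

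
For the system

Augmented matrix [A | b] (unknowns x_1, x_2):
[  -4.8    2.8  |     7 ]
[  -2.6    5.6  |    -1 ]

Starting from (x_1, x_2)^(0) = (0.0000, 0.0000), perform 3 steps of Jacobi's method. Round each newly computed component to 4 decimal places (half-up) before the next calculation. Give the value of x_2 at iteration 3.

-0.9040

Iteration 1:
  x_1 = (7 - (2.8)·0.0000) / (-4.8) = -1.4583
  x_2 = (-1 - (-2.6)·0.0000) / (5.6) = -0.1786
Iteration 2:
  x_1 = (7 - (2.8)·-0.1786) / (-4.8) = -1.5625
  x_2 = (-1 - (-2.6)·-1.4583) / (5.6) = -0.8556
Iteration 3:
  x_1 = (7 - (2.8)·-0.8556) / (-4.8) = -1.9574
  x_2 = (-1 - (-2.6)·-1.5625) / (5.6) = -0.9040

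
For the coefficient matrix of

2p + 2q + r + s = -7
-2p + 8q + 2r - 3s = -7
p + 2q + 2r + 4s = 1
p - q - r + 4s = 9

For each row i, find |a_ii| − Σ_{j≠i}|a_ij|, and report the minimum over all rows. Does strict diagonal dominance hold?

row 1: |2| − (2+1+1) = -2
row 2: |8| − (2+2+3) = 1
row 3: |2| − (1+2+4) = -5
row 4: |4| − (1+1+1) = 1
minimum over rows = -5 → not strictly diagonally dominant

-5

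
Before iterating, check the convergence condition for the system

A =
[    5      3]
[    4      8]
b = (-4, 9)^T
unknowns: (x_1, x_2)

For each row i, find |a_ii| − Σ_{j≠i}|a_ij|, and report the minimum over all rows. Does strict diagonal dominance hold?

row 1: |5| − (3) = 2
row 2: |8| − (4) = 4
minimum over rows = 2 → strictly diagonally dominant (convergence guaranteed)

2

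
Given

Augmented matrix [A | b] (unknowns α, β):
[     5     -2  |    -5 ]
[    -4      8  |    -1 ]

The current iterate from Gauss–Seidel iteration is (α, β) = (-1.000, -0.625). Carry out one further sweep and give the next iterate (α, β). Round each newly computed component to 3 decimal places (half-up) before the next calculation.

(-1.250, -0.750)

One sweep:
  α = (-5 - (-2)·-0.625) / (5) = -1.250
  β = (-1 - (-4)·-1.250) / (8) = -0.750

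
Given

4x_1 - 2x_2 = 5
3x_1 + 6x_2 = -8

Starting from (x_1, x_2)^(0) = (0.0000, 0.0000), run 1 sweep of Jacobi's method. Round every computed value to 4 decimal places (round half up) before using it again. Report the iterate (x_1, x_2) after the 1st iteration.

Iteration 1:
  x_1 = (5 - (-2)·0.0000) / (4) = 1.2500
  x_2 = (-8 - (3)·0.0000) / (6) = -1.3333

(1.2500, -1.3333)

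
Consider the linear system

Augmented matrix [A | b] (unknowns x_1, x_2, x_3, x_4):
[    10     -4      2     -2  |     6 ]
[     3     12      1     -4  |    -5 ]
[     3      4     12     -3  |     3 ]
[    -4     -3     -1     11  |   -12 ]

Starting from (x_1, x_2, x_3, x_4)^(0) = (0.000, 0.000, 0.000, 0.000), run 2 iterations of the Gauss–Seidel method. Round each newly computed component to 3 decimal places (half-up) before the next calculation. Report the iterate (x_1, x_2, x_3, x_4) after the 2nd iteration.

(0.115, -0.803, 0.239, -1.246)

Iteration 1:
  x_1 = (6 - (-4)·0.000 - (2)·0.000 - (-2)·0.000) / (10) = 0.600
  x_2 = (-5 - (3)·0.600 - (1)·0.000 - (-4)·0.000) / (12) = -0.567
  x_3 = (3 - (3)·0.600 - (4)·-0.567 - (-3)·0.000) / (12) = 0.289
  x_4 = (-12 - (-4)·0.600 - (-3)·-0.567 - (-1)·0.289) / (11) = -1.001
Iteration 2:
  x_1 = (6 - (-4)·-0.567 - (2)·0.289 - (-2)·-1.001) / (10) = 0.115
  x_2 = (-5 - (3)·0.115 - (1)·0.289 - (-4)·-1.001) / (12) = -0.803
  x_3 = (3 - (3)·0.115 - (4)·-0.803 - (-3)·-1.001) / (12) = 0.239
  x_4 = (-12 - (-4)·0.115 - (-3)·-0.803 - (-1)·0.239) / (11) = -1.246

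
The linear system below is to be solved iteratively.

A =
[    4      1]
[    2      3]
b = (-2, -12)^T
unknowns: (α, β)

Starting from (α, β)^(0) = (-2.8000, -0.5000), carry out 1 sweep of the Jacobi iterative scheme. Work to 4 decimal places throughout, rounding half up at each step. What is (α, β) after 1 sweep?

Iteration 1:
  α = (-2 - (1)·-0.5000) / (4) = -0.3750
  β = (-12 - (2)·-2.8000) / (3) = -2.1333

(-0.3750, -2.1333)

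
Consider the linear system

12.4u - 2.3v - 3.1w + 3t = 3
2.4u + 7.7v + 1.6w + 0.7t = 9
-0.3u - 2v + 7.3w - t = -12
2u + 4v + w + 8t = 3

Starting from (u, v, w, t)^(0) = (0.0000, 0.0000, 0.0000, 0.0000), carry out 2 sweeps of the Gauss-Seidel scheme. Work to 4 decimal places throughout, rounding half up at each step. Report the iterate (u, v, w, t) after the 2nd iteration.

(0.1270, 1.4124, -1.2606, -0.2054)

Iteration 1:
  u = (3 - (-2.3)·0.0000 - (-3.1)·0.0000 - (3)·0.0000) / (12.4) = 0.2419
  v = (9 - (2.4)·0.2419 - (1.6)·0.0000 - (0.7)·0.0000) / (7.7) = 1.0934
  w = (-12 - (-0.3)·0.2419 - (-2)·1.0934 - (-1)·0.0000) / (7.3) = -1.3343
  t = (3 - (2)·0.2419 - (4)·1.0934 - (1)·-1.3343) / (8) = -0.0654
Iteration 2:
  u = (3 - (-2.3)·1.0934 - (-3.1)·-1.3343 - (3)·-0.0654) / (12.4) = 0.1270
  v = (9 - (2.4)·0.1270 - (1.6)·-1.3343 - (0.7)·-0.0654) / (7.7) = 1.4124
  w = (-12 - (-0.3)·0.1270 - (-2)·1.4124 - (-1)·-0.0654) / (7.3) = -1.2606
  t = (3 - (2)·0.1270 - (4)·1.4124 - (1)·-1.2606) / (8) = -0.2054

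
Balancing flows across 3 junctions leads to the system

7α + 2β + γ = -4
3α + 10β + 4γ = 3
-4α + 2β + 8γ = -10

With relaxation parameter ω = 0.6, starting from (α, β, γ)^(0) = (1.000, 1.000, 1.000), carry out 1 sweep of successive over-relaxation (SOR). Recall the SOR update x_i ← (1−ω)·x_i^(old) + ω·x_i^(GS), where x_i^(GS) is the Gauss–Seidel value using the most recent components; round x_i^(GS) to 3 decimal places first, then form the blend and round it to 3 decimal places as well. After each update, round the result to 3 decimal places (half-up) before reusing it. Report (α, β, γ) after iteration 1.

Iteration 1:
  α: GS value = (-4 - (2)·1.000 - (1)·1.000) / (7) = -1.000;  α ← (1−ω)·1.000 + ω·-1.000 = -0.200
  β: GS value = (3 - (3)·-0.200 - (4)·1.000) / (10) = -0.040;  β ← (1−ω)·1.000 + ω·-0.040 = 0.376
  γ: GS value = (-10 - (-4)·-0.200 - (2)·0.376) / (8) = -1.444;  γ ← (1−ω)·1.000 + ω·-1.444 = -0.466

(-0.200, 0.376, -0.466)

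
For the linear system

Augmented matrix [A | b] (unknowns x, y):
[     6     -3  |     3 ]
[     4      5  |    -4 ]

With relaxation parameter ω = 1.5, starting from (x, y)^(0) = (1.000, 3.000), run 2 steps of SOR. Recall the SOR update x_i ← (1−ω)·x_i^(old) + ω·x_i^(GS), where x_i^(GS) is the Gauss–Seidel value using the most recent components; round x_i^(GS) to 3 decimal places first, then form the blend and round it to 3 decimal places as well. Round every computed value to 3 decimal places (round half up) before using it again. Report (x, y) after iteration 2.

(-4.775, 7.380)

Iteration 1:
  x: GS value = (3 - (-3)·3.000) / (6) = 2.000;  x ← (1−ω)·1.000 + ω·2.000 = 2.500
  y: GS value = (-4 - (4)·2.500) / (5) = -2.800;  y ← (1−ω)·3.000 + ω·-2.800 = -5.700
Iteration 2:
  x: GS value = (3 - (-3)·-5.700) / (6) = -2.350;  x ← (1−ω)·2.500 + ω·-2.350 = -4.775
  y: GS value = (-4 - (4)·-4.775) / (5) = 3.020;  y ← (1−ω)·-5.700 + ω·3.020 = 7.380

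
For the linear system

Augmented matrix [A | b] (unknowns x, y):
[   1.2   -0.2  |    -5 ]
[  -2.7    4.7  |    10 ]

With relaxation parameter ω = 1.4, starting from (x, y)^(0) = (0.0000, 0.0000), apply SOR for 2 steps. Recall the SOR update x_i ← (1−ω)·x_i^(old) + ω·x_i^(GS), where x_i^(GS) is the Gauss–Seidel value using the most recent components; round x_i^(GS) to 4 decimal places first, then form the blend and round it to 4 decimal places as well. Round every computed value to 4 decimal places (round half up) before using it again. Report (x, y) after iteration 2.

Iteration 1:
  x: GS value = (-5 - (-0.2)·0.0000) / (1.2) = -4.1667;  x ← (1−ω)·0.0000 + ω·-4.1667 = -5.8334
  y: GS value = (10 - (-2.7)·-5.8334) / (4.7) = -1.2234;  y ← (1−ω)·0.0000 + ω·-1.2234 = -1.7128
Iteration 2:
  x: GS value = (-5 - (-0.2)·-1.7128) / (1.2) = -4.4521;  x ← (1−ω)·-5.8334 + ω·-4.4521 = -3.8996
  y: GS value = (10 - (-2.7)·-3.8996) / (4.7) = -0.1125;  y ← (1−ω)·-1.7128 + ω·-0.1125 = 0.5276

(-3.8996, 0.5276)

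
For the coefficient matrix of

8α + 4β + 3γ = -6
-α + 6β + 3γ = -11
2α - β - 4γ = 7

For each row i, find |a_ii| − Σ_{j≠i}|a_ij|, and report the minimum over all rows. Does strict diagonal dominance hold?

1

row 1: |8| − (4+3) = 1
row 2: |6| − (1+3) = 2
row 3: |-4| − (2+1) = 1
minimum over rows = 1 → strictly diagonally dominant (convergence guaranteed)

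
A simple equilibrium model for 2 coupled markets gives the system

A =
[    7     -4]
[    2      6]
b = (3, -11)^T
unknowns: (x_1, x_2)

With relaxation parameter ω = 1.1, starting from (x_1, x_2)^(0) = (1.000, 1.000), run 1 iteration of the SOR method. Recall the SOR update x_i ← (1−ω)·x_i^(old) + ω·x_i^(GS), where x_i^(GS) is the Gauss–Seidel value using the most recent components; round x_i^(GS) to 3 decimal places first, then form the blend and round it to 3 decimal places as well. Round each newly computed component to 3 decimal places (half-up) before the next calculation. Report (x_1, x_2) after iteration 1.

(1.000, -2.484)

Iteration 1:
  x_1: GS value = (3 - (-4)·1.000) / (7) = 1.000;  x_1 ← (1−ω)·1.000 + ω·1.000 = 1.000
  x_2: GS value = (-11 - (2)·1.000) / (6) = -2.167;  x_2 ← (1−ω)·1.000 + ω·-2.167 = -2.484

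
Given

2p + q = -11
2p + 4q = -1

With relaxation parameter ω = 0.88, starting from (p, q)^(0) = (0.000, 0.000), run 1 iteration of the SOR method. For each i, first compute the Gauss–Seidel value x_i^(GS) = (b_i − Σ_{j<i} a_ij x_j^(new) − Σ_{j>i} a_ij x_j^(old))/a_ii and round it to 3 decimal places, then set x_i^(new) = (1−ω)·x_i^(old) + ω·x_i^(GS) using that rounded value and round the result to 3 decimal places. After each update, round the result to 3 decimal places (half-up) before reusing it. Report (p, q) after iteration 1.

(-4.840, 1.910)

Iteration 1:
  p: GS value = (-11 - (1)·0.000) / (2) = -5.500;  p ← (1−ω)·0.000 + ω·-5.500 = -4.840
  q: GS value = (-1 - (2)·-4.840) / (4) = 2.170;  q ← (1−ω)·0.000 + ω·2.170 = 1.910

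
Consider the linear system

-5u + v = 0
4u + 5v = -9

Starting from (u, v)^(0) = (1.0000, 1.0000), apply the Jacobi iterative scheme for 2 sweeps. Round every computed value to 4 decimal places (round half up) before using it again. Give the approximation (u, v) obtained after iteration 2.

Iteration 1:
  u = (0 - (1)·1.0000) / (-5) = 0.2000
  v = (-9 - (4)·1.0000) / (5) = -2.6000
Iteration 2:
  u = (0 - (1)·-2.6000) / (-5) = -0.5200
  v = (-9 - (4)·0.2000) / (5) = -1.9600

(-0.5200, -1.9600)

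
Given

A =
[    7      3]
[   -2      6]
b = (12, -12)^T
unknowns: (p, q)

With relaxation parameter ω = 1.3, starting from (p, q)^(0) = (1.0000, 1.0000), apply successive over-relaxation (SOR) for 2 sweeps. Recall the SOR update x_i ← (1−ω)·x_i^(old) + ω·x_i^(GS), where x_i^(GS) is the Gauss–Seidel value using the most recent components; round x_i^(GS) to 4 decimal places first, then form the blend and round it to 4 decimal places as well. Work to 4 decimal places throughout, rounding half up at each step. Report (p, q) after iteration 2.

(3.1018, -0.5642)

Iteration 1:
  p: GS value = (12 - (3)·1.0000) / (7) = 1.2857;  p ← (1−ω)·1.0000 + ω·1.2857 = 1.3714
  q: GS value = (-12 - (-2)·1.3714) / (6) = -1.5429;  q ← (1−ω)·1.0000 + ω·-1.5429 = -2.3058
Iteration 2:
  p: GS value = (12 - (3)·-2.3058) / (7) = 2.7025;  p ← (1−ω)·1.3714 + ω·2.7025 = 3.1018
  q: GS value = (-12 - (-2)·3.1018) / (6) = -0.9661;  q ← (1−ω)·-2.3058 + ω·-0.9661 = -0.5642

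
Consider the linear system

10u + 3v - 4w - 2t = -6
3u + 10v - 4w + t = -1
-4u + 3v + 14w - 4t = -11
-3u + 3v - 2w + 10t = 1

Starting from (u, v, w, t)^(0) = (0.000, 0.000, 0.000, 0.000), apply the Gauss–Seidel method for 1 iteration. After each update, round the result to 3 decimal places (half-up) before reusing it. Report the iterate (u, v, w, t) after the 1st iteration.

Iteration 1:
  u = (-6 - (3)·0.000 - (-4)·0.000 - (-2)·0.000) / (10) = -0.600
  v = (-1 - (3)·-0.600 - (-4)·0.000 - (1)·0.000) / (10) = 0.080
  w = (-11 - (-4)·-0.600 - (3)·0.080 - (-4)·0.000) / (14) = -0.974
  t = (1 - (-3)·-0.600 - (3)·0.080 - (-2)·-0.974) / (10) = -0.299

(-0.600, 0.080, -0.974, -0.299)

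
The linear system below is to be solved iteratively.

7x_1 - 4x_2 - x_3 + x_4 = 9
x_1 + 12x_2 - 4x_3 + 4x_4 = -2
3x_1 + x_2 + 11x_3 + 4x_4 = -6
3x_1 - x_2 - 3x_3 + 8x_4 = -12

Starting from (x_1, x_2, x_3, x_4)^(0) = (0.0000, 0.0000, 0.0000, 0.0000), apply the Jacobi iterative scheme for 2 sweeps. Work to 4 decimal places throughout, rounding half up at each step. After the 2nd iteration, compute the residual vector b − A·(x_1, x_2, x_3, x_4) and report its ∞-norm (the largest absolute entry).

3.6284

Iteration 1:
  x_1 = (9 - (-4)·0.0000 - (-1)·0.0000 - (1)·0.0000) / (7) = 1.2857
  x_2 = (-2 - (1)·0.0000 - (-4)·0.0000 - (4)·0.0000) / (12) = -0.1667
  x_3 = (-6 - (3)·0.0000 - (1)·0.0000 - (4)·0.0000) / (11) = -0.5455
  x_4 = (-12 - (3)·0.0000 - (-1)·0.0000 - (-3)·0.0000) / (8) = -1.5000
Iteration 2:
  x_1 = (9 - (-4)·-0.1667 - (-1)·-0.5455 - (1)·-1.5000) / (7) = 1.3268
  x_2 = (-2 - (1)·1.2857 - (-4)·-0.5455 - (4)·-1.5000) / (12) = 0.0444
  x_3 = (-6 - (3)·1.2857 - (1)·-0.1667 - (4)·-1.5000) / (11) = -0.3355
  x_4 = (-12 - (3)·1.2857 - (-1)·-0.1667 - (-3)·-0.5455) / (8) = -2.2075
Residual b − A·x = (1.7620, 3.6284, 2.4957, 0.7175); ∞-norm = 3.6284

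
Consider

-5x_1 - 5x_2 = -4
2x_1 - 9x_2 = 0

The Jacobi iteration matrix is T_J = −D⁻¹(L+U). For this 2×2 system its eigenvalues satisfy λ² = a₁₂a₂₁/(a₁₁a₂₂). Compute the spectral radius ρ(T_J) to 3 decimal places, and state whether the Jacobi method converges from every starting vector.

0.471

a₁₂a₂₁/(a₁₁a₂₂) = (-5)·(2) / ((-5)·(-9)) = -0.222222
ρ = √|-0.222222| = √0.222222 = 0.471
ρ < 1, so Jacobi converges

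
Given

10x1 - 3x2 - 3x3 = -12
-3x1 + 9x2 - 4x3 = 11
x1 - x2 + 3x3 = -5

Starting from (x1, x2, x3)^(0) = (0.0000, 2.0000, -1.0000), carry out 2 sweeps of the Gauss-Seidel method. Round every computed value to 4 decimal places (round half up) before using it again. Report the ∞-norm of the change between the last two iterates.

0.5189

Iteration 1:
  x1 = (-12 - (-3)·2.0000 - (-3)·-1.0000) / (10) = -0.9000
  x2 = (11 - (-3)·-0.9000 - (-4)·-1.0000) / (9) = 0.4778
  x3 = (-5 - (1)·-0.9000 - (-1)·0.4778) / (3) = -1.2074
Iteration 2:
  x1 = (-12 - (-3)·0.4778 - (-3)·-1.2074) / (10) = -1.4189
  x2 = (11 - (-3)·-1.4189 - (-4)·-1.2074) / (9) = 0.2126
  x3 = (-5 - (1)·-1.4189 - (-1)·0.2126) / (3) = -1.1228
Change: (-0.5189, -0.2652, 0.0846) → max |·| = 0.5189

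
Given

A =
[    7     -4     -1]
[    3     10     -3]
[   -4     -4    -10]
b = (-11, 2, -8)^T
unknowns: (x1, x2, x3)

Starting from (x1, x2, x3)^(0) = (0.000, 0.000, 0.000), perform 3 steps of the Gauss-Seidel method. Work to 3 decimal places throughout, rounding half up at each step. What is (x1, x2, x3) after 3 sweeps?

(-0.959, 0.748, 0.884)

Iteration 1:
  x1 = (-11 - (-4)·0.000 - (-1)·0.000) / (7) = -1.571
  x2 = (2 - (3)·-1.571 - (-3)·0.000) / (10) = 0.671
  x3 = (-8 - (-4)·-1.571 - (-4)·0.671) / (-10) = 1.160
Iteration 2:
  x1 = (-11 - (-4)·0.671 - (-1)·1.160) / (7) = -1.022
  x2 = (2 - (3)·-1.022 - (-3)·1.160) / (10) = 0.855
  x3 = (-8 - (-4)·-1.022 - (-4)·0.855) / (-10) = 0.867
Iteration 3:
  x1 = (-11 - (-4)·0.855 - (-1)·0.867) / (7) = -0.959
  x2 = (2 - (3)·-0.959 - (-3)·0.867) / (10) = 0.748
  x3 = (-8 - (-4)·-0.959 - (-4)·0.748) / (-10) = 0.884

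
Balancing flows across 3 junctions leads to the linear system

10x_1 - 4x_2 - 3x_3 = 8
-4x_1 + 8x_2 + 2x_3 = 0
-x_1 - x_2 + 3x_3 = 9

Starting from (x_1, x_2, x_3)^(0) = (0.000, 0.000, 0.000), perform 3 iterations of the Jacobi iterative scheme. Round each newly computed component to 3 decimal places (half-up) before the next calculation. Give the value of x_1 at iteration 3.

Iteration 1:
  x_1 = (8 - (-4)·0.000 - (-3)·0.000) / (10) = 0.800
  x_2 = (0 - (-4)·0.000 - (2)·0.000) / (8) = 0.000
  x_3 = (9 - (-1)·0.000 - (-1)·0.000) / (3) = 3.000
Iteration 2:
  x_1 = (8 - (-4)·0.000 - (-3)·3.000) / (10) = 1.700
  x_2 = (0 - (-4)·0.800 - (2)·3.000) / (8) = -0.350
  x_3 = (9 - (-1)·0.800 - (-1)·0.000) / (3) = 3.267
Iteration 3:
  x_1 = (8 - (-4)·-0.350 - (-3)·3.267) / (10) = 1.640
  x_2 = (0 - (-4)·1.700 - (2)·3.267) / (8) = 0.033
  x_3 = (9 - (-1)·1.700 - (-1)·-0.350) / (3) = 3.450

1.640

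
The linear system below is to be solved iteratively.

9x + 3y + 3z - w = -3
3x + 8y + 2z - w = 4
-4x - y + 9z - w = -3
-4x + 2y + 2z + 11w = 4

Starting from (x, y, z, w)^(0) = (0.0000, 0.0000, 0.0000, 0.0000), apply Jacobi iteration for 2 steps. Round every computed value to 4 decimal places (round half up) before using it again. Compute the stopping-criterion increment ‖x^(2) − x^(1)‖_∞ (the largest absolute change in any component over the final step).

0.2538

Iteration 1:
  x = (-3 - (3)·0.0000 - (3)·0.0000 - (-1)·0.0000) / (9) = -0.3333
  y = (4 - (3)·0.0000 - (2)·0.0000 - (-1)·0.0000) / (8) = 0.5000
  z = (-3 - (-4)·0.0000 - (-1)·0.0000 - (-1)·0.0000) / (9) = -0.3333
  w = (4 - (-4)·0.0000 - (2)·0.0000 - (2)·0.0000) / (11) = 0.3636
Iteration 2:
  x = (-3 - (3)·0.5000 - (3)·-0.3333 - (-1)·0.3636) / (9) = -0.3485
  y = (4 - (3)·-0.3333 - (2)·-0.3333 - (-1)·0.3636) / (8) = 0.7538
  z = (-3 - (-4)·-0.3333 - (-1)·0.5000 - (-1)·0.3636) / (9) = -0.3855
  w = (4 - (-4)·-0.3333 - (2)·0.5000 - (2)·-0.3333) / (11) = 0.2121
Change: (-0.0152, 0.2538, -0.0522, -0.1515) → max |·| = 0.2538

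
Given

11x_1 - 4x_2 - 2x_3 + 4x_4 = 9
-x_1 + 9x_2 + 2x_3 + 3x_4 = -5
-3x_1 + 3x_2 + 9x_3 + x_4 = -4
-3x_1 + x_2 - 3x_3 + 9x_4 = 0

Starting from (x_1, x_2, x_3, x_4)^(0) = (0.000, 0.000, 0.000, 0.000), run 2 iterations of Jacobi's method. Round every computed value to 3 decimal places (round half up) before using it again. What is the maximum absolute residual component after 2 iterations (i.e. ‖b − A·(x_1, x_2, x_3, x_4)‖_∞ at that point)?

Iteration 1:
  x_1 = (9 - (-4)·0.000 - (-2)·0.000 - (4)·0.000) / (11) = 0.818
  x_2 = (-5 - (-1)·0.000 - (2)·0.000 - (3)·0.000) / (9) = -0.556
  x_3 = (-4 - (-3)·0.000 - (3)·0.000 - (1)·0.000) / (9) = -0.444
  x_4 = (0 - (-3)·0.000 - (1)·0.000 - (-3)·0.000) / (9) = 0.000
Iteration 2:
  x_1 = (9 - (-4)·-0.556 - (-2)·-0.444 - (4)·0.000) / (11) = 0.535
  x_2 = (-5 - (-1)·0.818 - (2)·-0.444 - (3)·0.000) / (9) = -0.366
  x_3 = (-4 - (-3)·0.818 - (3)·-0.556 - (1)·0.000) / (9) = 0.014
  x_4 = (0 - (-3)·0.818 - (1)·-0.556 - (-3)·-0.444) / (9) = 0.186
Residual b − A·x = (0.935, -1.757, -1.609, 0.339); ∞-norm = 1.757

1.757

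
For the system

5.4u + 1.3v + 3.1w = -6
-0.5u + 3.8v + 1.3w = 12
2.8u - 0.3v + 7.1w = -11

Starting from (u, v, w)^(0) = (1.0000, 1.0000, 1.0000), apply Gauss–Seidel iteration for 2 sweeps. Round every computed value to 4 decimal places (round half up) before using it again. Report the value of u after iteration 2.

Iteration 1:
  u = (-6 - (1.3)·1.0000 - (3.1)·1.0000) / (5.4) = -1.9259
  v = (12 - (-0.5)·-1.9259 - (1.3)·1.0000) / (3.8) = 2.5624
  w = (-11 - (2.8)·-1.9259 - (-0.3)·2.5624) / (7.1) = -0.6815
Iteration 2:
  u = (-6 - (1.3)·2.5624 - (3.1)·-0.6815) / (5.4) = -1.3368
  v = (12 - (-0.5)·-1.3368 - (1.3)·-0.6815) / (3.8) = 3.2151
  w = (-11 - (2.8)·-1.3368 - (-0.3)·3.2151) / (7.1) = -0.8863

-1.3368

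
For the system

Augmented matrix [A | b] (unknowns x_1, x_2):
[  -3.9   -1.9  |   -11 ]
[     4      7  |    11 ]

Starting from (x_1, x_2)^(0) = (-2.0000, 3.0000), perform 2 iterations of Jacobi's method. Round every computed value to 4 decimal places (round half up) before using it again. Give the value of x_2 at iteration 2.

0.7949

Iteration 1:
  x_1 = (-11 - (-1.9)·3.0000) / (-3.9) = 1.3590
  x_2 = (11 - (4)·-2.0000) / (7) = 2.7143
Iteration 2:
  x_1 = (-11 - (-1.9)·2.7143) / (-3.9) = 1.4982
  x_2 = (11 - (4)·1.3590) / (7) = 0.7949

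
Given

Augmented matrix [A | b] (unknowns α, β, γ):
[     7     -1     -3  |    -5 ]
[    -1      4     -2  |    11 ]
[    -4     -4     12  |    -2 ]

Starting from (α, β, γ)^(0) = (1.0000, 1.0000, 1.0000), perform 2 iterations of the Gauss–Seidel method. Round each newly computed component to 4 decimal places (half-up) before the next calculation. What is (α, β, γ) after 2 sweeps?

Iteration 1:
  α = (-5 - (-1)·1.0000 - (-3)·1.0000) / (7) = -0.1429
  β = (11 - (-1)·-0.1429 - (-2)·1.0000) / (4) = 3.2143
  γ = (-2 - (-4)·-0.1429 - (-4)·3.2143) / (12) = 0.8571
Iteration 2:
  α = (-5 - (-1)·3.2143 - (-3)·0.8571) / (7) = 0.1122
  β = (11 - (-1)·0.1122 - (-2)·0.8571) / (4) = 3.2066
  γ = (-2 - (-4)·0.1122 - (-4)·3.2066) / (12) = 0.9396

(0.1122, 3.2066, 0.9396)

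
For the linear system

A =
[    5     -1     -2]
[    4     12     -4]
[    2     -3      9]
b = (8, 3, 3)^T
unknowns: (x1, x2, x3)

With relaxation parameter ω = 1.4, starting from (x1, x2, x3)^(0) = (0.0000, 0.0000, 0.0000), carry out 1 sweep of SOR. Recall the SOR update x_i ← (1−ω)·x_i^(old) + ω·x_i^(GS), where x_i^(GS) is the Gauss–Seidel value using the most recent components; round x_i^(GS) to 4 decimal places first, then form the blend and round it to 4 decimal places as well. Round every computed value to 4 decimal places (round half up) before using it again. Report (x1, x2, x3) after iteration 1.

(2.2400, -0.6954, -0.5547)

Iteration 1:
  x1: GS value = (8 - (-1)·0.0000 - (-2)·0.0000) / (5) = 1.6000;  x1 ← (1−ω)·0.0000 + ω·1.6000 = 2.2400
  x2: GS value = (3 - (4)·2.2400 - (-4)·0.0000) / (12) = -0.4967;  x2 ← (1−ω)·0.0000 + ω·-0.4967 = -0.6954
  x3: GS value = (3 - (2)·2.2400 - (-3)·-0.6954) / (9) = -0.3962;  x3 ← (1−ω)·0.0000 + ω·-0.3962 = -0.5547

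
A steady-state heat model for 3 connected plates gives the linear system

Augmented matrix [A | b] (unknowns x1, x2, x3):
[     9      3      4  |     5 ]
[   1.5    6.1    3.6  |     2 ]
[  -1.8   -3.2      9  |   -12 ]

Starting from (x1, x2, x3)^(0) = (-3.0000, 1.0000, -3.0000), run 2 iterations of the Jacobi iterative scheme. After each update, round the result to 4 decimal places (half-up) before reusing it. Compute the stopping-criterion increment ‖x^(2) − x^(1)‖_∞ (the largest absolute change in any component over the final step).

1.9596

Iteration 1:
  x1 = (5 - (3)·1.0000 - (4)·-3.0000) / (9) = 1.5556
  x2 = (2 - (1.5)·-3.0000 - (3.6)·-3.0000) / (6.1) = 2.8361
  x3 = (-12 - (-1.8)·-3.0000 - (-3.2)·1.0000) / (9) = -1.5778
Iteration 2:
  x1 = (5 - (3)·2.8361 - (4)·-1.5778) / (9) = 0.3114
  x2 = (2 - (1.5)·1.5556 - (3.6)·-1.5778) / (6.1) = 0.8765
  x3 = (-12 - (-1.8)·1.5556 - (-3.2)·2.8361) / (9) = -0.0138
Change: (-1.2442, -1.9596, 1.5640) → max |·| = 1.9596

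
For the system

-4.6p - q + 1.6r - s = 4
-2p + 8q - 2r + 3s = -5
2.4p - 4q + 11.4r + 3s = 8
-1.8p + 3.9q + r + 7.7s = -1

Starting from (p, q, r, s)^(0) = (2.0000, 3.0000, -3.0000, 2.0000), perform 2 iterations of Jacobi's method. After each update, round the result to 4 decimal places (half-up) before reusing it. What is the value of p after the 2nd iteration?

Iteration 1:
  p = (4 - (-1)·3.0000 - (1.6)·-3.0000 - (-1)·2.0000) / (-4.6) = -3.0000
  q = (-5 - (-2)·2.0000 - (-2)·-3.0000 - (3)·2.0000) / (8) = -1.6250
  r = (8 - (2.4)·2.0000 - (-4)·3.0000 - (3)·2.0000) / (11.4) = 0.8070
  s = (-1 - (-1.8)·2.0000 - (3.9)·3.0000 - (1)·-3.0000) / (7.7) = -0.7922
Iteration 2:
  p = (4 - (-1)·-1.6250 - (1.6)·0.8070 - (-1)·-0.7922) / (-4.6) = -0.0634
  q = (-5 - (-2)·-3.0000 - (-2)·0.8070 - (3)·-0.7922) / (8) = -0.8762
  r = (8 - (2.4)·-3.0000 - (-4)·-1.6250 - (3)·-0.7922) / (11.4) = 0.9716
  s = (-1 - (-1.8)·-3.0000 - (3.9)·-1.6250 - (1)·0.8070) / (7.7) = -0.1129

-0.0634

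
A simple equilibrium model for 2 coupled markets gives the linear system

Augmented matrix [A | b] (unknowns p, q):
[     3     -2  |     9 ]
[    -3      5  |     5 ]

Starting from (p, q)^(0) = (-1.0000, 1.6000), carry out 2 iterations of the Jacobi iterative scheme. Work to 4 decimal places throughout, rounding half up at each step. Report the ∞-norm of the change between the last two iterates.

3.0400

Iteration 1:
  p = (9 - (-2)·1.6000) / (3) = 4.0667
  q = (5 - (-3)·-1.0000) / (5) = 0.4000
Iteration 2:
  p = (9 - (-2)·0.4000) / (3) = 3.2667
  q = (5 - (-3)·4.0667) / (5) = 3.4400
Change: (-0.8000, 3.0400) → max |·| = 3.0400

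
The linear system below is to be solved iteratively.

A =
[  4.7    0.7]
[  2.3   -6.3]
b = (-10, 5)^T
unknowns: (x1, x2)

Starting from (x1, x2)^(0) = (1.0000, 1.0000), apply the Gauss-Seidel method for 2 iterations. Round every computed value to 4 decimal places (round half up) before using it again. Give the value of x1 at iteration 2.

-1.8857

Iteration 1:
  x1 = (-10 - (0.7)·1.0000) / (4.7) = -2.2766
  x2 = (5 - (2.3)·-2.2766) / (-6.3) = -1.6248
Iteration 2:
  x1 = (-10 - (0.7)·-1.6248) / (4.7) = -1.8857
  x2 = (5 - (2.3)·-1.8857) / (-6.3) = -1.4821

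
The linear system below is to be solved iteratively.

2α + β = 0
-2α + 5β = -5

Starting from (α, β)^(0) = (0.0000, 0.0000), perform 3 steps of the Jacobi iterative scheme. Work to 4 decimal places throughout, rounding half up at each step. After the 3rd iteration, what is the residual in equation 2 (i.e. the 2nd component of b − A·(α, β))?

Iteration 1:
  α = (0 - (1)·0.0000) / (2) = 0.0000
  β = (-5 - (-2)·0.0000) / (5) = -1.0000
Iteration 2:
  α = (0 - (1)·-1.0000) / (2) = 0.5000
  β = (-5 - (-2)·0.0000) / (5) = -1.0000
Iteration 3:
  α = (0 - (1)·-1.0000) / (2) = 0.5000
  β = (-5 - (-2)·0.5000) / (5) = -0.8000
Residual b − A·x = (-0.2000, 0.0000)

0.0000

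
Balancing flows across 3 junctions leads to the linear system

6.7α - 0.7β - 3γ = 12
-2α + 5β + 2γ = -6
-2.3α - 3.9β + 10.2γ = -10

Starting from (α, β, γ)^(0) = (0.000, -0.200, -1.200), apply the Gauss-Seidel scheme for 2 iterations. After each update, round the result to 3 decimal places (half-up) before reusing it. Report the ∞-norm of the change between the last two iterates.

Iteration 1:
  α = (12 - (-0.7)·-0.200 - (-3)·-1.200) / (6.7) = 1.233
  β = (-6 - (-2)·1.233 - (2)·-1.200) / (5) = -0.227
  γ = (-10 - (-2.3)·1.233 - (-3.9)·-0.227) / (10.2) = -0.789
Iteration 2:
  α = (12 - (-0.7)·-0.227 - (-3)·-0.789) / (6.7) = 1.414
  β = (-6 - (-2)·1.414 - (2)·-0.789) / (5) = -0.319
  γ = (-10 - (-2.3)·1.414 - (-3.9)·-0.319) / (10.2) = -0.784
Change: (0.181, -0.092, 0.005) → max |·| = 0.181

0.181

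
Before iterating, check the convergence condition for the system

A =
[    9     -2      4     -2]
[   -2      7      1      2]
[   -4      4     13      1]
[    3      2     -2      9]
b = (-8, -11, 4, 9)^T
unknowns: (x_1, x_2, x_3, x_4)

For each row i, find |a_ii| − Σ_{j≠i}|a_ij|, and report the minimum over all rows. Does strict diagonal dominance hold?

1

row 1: |9| − (2+4+2) = 1
row 2: |7| − (2+1+2) = 2
row 3: |13| − (4+4+1) = 4
row 4: |9| − (3+2+2) = 2
minimum over rows = 1 → strictly diagonally dominant (convergence guaranteed)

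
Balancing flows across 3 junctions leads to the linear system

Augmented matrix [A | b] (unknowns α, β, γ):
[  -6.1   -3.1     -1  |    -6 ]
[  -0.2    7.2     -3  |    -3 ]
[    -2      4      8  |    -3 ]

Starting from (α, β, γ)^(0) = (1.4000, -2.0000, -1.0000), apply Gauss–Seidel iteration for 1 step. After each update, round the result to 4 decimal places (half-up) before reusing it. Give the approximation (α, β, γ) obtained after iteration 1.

(2.1639, -0.7732, 0.5526)

Iteration 1:
  α = (-6 - (-3.1)·-2.0000 - (-1)·-1.0000) / (-6.1) = 2.1639
  β = (-3 - (-0.2)·2.1639 - (-3)·-1.0000) / (7.2) = -0.7732
  γ = (-3 - (-2)·2.1639 - (4)·-0.7732) / (8) = 0.5526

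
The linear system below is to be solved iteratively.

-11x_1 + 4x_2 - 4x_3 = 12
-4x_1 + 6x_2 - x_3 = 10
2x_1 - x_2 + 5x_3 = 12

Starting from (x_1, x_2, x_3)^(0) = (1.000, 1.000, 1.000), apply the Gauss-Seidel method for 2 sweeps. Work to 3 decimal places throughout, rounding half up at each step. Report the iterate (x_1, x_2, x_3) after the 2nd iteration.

Iteration 1:
  x_1 = (12 - (4)·1.000 - (-4)·1.000) / (-11) = -1.091
  x_2 = (10 - (-4)·-1.091 - (-1)·1.000) / (6) = 1.106
  x_3 = (12 - (2)·-1.091 - (-1)·1.106) / (5) = 3.058
Iteration 2:
  x_1 = (12 - (4)·1.106 - (-4)·3.058) / (-11) = -1.801
  x_2 = (10 - (-4)·-1.801 - (-1)·3.058) / (6) = 0.976
  x_3 = (12 - (2)·-1.801 - (-1)·0.976) / (5) = 3.316

(-1.801, 0.976, 3.316)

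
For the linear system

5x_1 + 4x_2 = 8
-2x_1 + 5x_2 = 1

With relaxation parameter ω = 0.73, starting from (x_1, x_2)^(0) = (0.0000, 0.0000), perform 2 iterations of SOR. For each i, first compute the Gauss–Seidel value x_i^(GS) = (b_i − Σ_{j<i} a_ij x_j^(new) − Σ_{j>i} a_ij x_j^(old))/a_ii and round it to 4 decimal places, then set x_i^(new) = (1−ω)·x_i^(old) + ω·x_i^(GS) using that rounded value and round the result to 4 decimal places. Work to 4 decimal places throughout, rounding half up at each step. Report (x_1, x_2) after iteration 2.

(1.1989, 0.6276)

Iteration 1:
  x_1: GS value = (8 - (4)·0.0000) / (5) = 1.6000;  x_1 ← (1−ω)·0.0000 + ω·1.6000 = 1.1680
  x_2: GS value = (1 - (-2)·1.1680) / (5) = 0.6672;  x_2 ← (1−ω)·0.0000 + ω·0.6672 = 0.4871
Iteration 2:
  x_1: GS value = (8 - (4)·0.4871) / (5) = 1.2103;  x_1 ← (1−ω)·1.1680 + ω·1.2103 = 1.1989
  x_2: GS value = (1 - (-2)·1.1989) / (5) = 0.6796;  x_2 ← (1−ω)·0.4871 + ω·0.6796 = 0.6276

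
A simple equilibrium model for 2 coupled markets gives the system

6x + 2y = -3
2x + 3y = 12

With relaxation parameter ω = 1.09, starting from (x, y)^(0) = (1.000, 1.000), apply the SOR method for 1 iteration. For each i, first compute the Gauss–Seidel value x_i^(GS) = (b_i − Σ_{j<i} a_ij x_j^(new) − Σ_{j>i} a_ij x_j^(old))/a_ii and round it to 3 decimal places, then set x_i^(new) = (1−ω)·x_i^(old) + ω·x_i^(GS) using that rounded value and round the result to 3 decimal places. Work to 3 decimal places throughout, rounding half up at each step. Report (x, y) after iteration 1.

Iteration 1:
  x: GS value = (-3 - (2)·1.000) / (6) = -0.833;  x ← (1−ω)·1.000 + ω·-0.833 = -0.998
  y: GS value = (12 - (2)·-0.998) / (3) = 4.665;  y ← (1−ω)·1.000 + ω·4.665 = 4.995

(-0.998, 4.995)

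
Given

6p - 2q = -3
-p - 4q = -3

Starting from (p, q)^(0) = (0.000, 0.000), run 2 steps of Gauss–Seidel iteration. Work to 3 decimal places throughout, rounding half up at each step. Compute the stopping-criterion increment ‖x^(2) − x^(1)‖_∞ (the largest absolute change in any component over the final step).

Iteration 1:
  p = (-3 - (-2)·0.000) / (6) = -0.500
  q = (-3 - (-1)·-0.500) / (-4) = 0.875
Iteration 2:
  p = (-3 - (-2)·0.875) / (6) = -0.208
  q = (-3 - (-1)·-0.208) / (-4) = 0.802
Change: (0.292, -0.073) → max |·| = 0.292

0.292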